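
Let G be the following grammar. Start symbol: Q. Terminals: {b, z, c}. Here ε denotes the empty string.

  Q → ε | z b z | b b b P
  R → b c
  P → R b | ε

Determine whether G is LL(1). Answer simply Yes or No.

FIRST(Q) = {ε, b, z}
FIRST(R) = {b}
FIRST(P) = {ε, b}
FOLLOW(Q) = {$}
FOLLOW(R) = {b}
FOLLOW(P) = {$}
Each cell of M receives at most one production.

Yes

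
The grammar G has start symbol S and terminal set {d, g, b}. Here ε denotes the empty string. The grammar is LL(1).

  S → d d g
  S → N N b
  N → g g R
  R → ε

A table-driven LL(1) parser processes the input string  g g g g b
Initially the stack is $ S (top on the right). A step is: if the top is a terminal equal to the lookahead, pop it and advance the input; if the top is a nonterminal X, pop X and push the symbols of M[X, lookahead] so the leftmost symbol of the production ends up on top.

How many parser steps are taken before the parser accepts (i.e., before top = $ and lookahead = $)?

step 1: stack=$ S  input=g g g g b $  — expand S → N N b
step 2: stack=$ b N N  input=g g g g b $  — expand N → g g R
step 3: stack=$ b N R g g  input=g g g g b $  — match g
step 4: stack=$ b N R g  input=g g g b $  — match g
step 5: stack=$ b N R  input=g g b $  — expand R → ε
step 6: stack=$ b N  input=g g b $  — expand N → g g R
step 7: stack=$ b R g g  input=g g b $  — match g
step 8: stack=$ b R g  input=g b $  — match g
step 9: stack=$ b R  input=b $  — expand R → ε
step 10: stack=$ b  input=b $  — match b
Accept reached after 10 steps.

10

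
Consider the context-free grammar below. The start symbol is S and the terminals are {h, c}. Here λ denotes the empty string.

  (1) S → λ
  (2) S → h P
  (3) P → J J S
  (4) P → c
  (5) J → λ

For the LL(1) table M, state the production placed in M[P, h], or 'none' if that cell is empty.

FIRST(S): from S→λ we get {λ}; from S→h P we get {h}. So FIRST(S) = {λ, h}.
FIRST(J): from J→λ we get {λ}. So FIRST(J) = {λ}.
FIRST(P): from P→J J S we get {λ, h}; from P→c we get {c}. So FIRST(P) = {λ, c, h}.
FOLLOW(S) includes $ since S is the start symbol.
FOLLOW(S): in P→J J S, the suffix after S is empty, so FOLLOW(S) ⊇ FOLLOW(P) = {$}. Thus FOLLOW(S) = {$}.
FOLLOW(P): in S→h P, the suffix after P is empty, so FOLLOW(P) ⊇ FOLLOW(S) = {$}. Thus FOLLOW(P) = {$}.
For P → J J S: FIRST(J J S) = {λ, h}, so it goes in M[P, t] for t ∈ {h}; since λ ∈ FIRST, also for every t ∈ FOLLOW(P) = {$}.
For P → c: FIRST(c) = {c}, so it goes in M[P, t] for t ∈ {c}.

P → J J S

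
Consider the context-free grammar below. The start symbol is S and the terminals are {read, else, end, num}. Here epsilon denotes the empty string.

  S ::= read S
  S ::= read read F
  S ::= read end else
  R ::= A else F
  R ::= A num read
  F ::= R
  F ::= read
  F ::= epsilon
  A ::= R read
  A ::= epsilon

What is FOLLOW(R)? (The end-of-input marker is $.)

FIRST(S): from S::=read S we get {read}; from S::=read read F we get {read}; from S::=read end else we get {read}. So FIRST(S) = {read}.
FIRST(R): from R::=A else F we get {else, num}; from R::=A num read we get {else, num}. So FIRST(R) = {else, num}.
FIRST(F): from F::=R we get {else, num}; from F::=read we get {read}; from F::=epsilon we get {epsilon}. So FIRST(F) = {epsilon, else, num, read}.
FIRST(A): from A::=R read we get {else, num}; from A::=epsilon we get {epsilon}. So FIRST(A) = {epsilon, else, num}.
FOLLOW(S) includes $ since S is the start symbol.
FOLLOW(S): in S::=read S, the suffix after S is empty (adds nothing new). Thus FOLLOW(S) = {$}.
FOLLOW(A): in R::=A else F, A is followed by else F with FIRST {else}; in R::=A num read, A is followed by num read with FIRST {num}. Thus FOLLOW(A) = {else, num}.
FOLLOW(R): in F::=R, the suffix after R is empty, so FOLLOW(R) ⊇ FOLLOW(F) = {$, read}; in A::=R read, R is followed by read with FIRST {read}. Thus FOLLOW(R) = {$, read}.
FOLLOW(F): in S::=read read F, the suffix after F is empty, so FOLLOW(F) ⊇ FOLLOW(S) = {$}; in R::=A else F, the suffix after F is empty, so FOLLOW(F) ⊇ FOLLOW(R) = {$, read}. Thus FOLLOW(F) = {$, read}.

{$, read}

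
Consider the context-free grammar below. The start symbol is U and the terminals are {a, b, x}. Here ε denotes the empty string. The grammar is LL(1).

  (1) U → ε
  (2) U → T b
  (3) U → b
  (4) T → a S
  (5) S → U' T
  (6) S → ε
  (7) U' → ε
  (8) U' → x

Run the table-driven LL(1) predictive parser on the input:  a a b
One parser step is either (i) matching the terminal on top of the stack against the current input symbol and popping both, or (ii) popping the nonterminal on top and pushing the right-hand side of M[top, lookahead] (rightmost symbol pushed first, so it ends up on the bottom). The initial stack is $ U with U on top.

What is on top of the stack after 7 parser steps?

S

     Stack     Input    Action
  1  $ U       a a b $  expand U → T b
  2  $ b T     a a b $  expand T → a S
  3  $ b S a   a a b $  match a
  4  $ b S     a b $    expand S → U' T
  5  $ b T U'  a b $    expand U' → ε
  6  $ b T     a b $    expand T → a S
  7  $ b S a   a b $    match a
Stack after step 7: $ b S (top = S).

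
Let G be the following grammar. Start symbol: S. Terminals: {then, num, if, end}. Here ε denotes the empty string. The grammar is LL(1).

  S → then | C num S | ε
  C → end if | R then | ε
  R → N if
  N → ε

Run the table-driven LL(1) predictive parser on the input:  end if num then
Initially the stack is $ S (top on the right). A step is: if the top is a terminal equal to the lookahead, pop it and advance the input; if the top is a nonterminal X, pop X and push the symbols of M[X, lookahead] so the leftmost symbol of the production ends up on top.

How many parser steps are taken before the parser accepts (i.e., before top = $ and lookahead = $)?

     Stack           Input              Action
  1  $ S             end if num then $  expand S → C num S
  2  $ S num C       end if num then $  expand C → end if
  3  $ S num if end  end if num then $  match end
  4  $ S num if      if num then $      match if
  5  $ S num         num then $         match num
  6  $ S             then $             expand S → then
  7  $ then          then $             match then
Accept reached after 7 steps.

7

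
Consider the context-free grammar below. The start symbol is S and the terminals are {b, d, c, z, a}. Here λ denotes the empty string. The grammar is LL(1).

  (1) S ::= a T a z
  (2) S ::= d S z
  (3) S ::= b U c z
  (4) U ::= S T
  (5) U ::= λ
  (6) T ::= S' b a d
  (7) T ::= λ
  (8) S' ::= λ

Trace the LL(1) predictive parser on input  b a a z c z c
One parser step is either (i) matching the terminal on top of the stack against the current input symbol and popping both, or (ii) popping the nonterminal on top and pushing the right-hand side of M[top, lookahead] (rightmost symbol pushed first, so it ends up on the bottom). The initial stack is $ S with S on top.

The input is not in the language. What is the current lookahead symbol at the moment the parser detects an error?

step 1: stack=$ S  input=b a a z c z c $  — expand S ::= b U c z
step 2: stack=$ z c U b  input=b a a z c z c $  — match b
step 3: stack=$ z c U  input=a a z c z c $  — expand U ::= S T
step 4: stack=$ z c T S  input=a a z c z c $  — expand S ::= a T a z
step 5: stack=$ z c T z a T a  input=a a z c z c $  — match a
step 6: stack=$ z c T z a T  input=a z c z c $  — expand T ::= λ
step 7: stack=$ z c T z a  input=a z c z c $  — match a
step 8: stack=$ z c T z  input=z c z c $  — match z
step 9: stack=$ z c T  input=c z c $  — expand T ::= λ
step 10: stack=$ z c  input=c z c $  — match c
step 11: stack=$ z  input=z c $  — match z
step 12: stack=$  input=c $  — error: stack empty but input remains

c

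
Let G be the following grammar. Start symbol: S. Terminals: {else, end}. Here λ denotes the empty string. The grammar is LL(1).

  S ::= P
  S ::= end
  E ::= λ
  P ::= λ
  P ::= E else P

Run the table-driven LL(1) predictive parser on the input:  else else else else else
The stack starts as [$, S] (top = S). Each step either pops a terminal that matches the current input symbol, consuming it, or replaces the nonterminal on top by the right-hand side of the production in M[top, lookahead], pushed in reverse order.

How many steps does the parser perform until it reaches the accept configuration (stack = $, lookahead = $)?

17

step 1: stack=$ S  input=else else else else else $  — expand S ::= P
step 2: stack=$ P  input=else else else else else $  — expand P ::= E else P
step 3: stack=$ P else E  input=else else else else else $  — expand E ::= λ
step 4: stack=$ P else  input=else else else else else $  — match else
step 5: stack=$ P  input=else else else else $  — expand P ::= E else P
step 6: stack=$ P else E  input=else else else else $  — expand E ::= λ
step 7: stack=$ P else  input=else else else else $  — match else
step 8: stack=$ P  input=else else else $  — expand P ::= E else P
step 9: stack=$ P else E  input=else else else $  — expand E ::= λ
step 10: stack=$ P else  input=else else else $  — match else
step 11: stack=$ P  input=else else $  — expand P ::= E else P
step 12: stack=$ P else E  input=else else $  — expand E ::= λ
step 13: stack=$ P else  input=else else $  — match else
step 14: stack=$ P  input=else $  — expand P ::= E else P
step 15: stack=$ P else E  input=else $  — expand E ::= λ
step 16: stack=$ P else  input=else $  — match else
step 17: stack=$ P  input=$  — expand P ::= λ
Accept reached after 17 steps.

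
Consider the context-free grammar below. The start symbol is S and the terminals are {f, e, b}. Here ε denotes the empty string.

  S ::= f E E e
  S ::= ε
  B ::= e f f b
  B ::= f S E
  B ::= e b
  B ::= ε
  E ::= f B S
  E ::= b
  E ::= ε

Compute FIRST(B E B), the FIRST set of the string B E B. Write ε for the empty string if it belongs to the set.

{ε, b, e, f}

FIRST(S): from S::=f E E e we get {f}; from S::=ε we get {ε}. So FIRST(S) = {ε, f}.
FIRST(B): from B::=e f f b we get {e}; from B::=f S E we get {f}; from B::=e b we get {e}; from B::=ε we get {ε}. So FIRST(B) = {ε, e, f}.
FIRST(E): from E::=f B S we get {f}; from E::=b we get {b}; from E::=ε we get {ε}. So FIRST(E) = {ε, b, f}.
FIRST(B E B): take FIRST of each symbol in turn, carrying on past any symbol whose FIRST contains ε; result {ε, b, e, f}.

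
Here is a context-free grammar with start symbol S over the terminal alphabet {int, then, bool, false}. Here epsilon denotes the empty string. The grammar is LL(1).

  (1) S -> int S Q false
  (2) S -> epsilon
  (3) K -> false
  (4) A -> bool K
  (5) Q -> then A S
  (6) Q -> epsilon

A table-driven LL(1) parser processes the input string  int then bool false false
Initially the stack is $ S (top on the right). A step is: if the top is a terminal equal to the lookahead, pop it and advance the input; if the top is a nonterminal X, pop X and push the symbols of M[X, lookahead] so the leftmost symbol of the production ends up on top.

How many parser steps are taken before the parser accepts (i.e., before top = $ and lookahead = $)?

      Stack             Input                        Action
   1  $ S               int then bool false false $  expand S -> int S Q false
   2  $ false Q S int   int then bool false false $  match int
   3  $ false Q S       then bool false false $      expand S -> epsilon
   4  $ false Q         then bool false false $      expand Q -> then A S
   5  $ false S A then  then bool false false $      match then
   6  $ false S A       bool false false $           expand A -> bool K
   7  $ false S K bool  bool false false $           match bool
   8  $ false S K       false false $                expand K -> false
   9  $ false S false   false false $                match false
  10  $ false S         false $                      expand S -> epsilon
  11  $ false           false $                      match false
Accept reached after 11 steps.

11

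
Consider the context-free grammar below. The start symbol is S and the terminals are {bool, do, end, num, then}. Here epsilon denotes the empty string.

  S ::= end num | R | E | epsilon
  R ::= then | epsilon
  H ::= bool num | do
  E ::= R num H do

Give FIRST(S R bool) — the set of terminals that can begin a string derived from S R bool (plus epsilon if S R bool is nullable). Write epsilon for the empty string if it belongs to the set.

{bool, end, num, then}

FIRST(R) = {epsilon, then}
FIRST(H) = {bool, do}
FIRST(E) = {num, then}  (via R num H do)
FIRST(S) = {epsilon, end, num, then}  (via R, E)
FIRST(S R bool): take FIRST of each symbol in turn, carrying on past any symbol whose FIRST contains epsilon; result {bool, end, num, then}.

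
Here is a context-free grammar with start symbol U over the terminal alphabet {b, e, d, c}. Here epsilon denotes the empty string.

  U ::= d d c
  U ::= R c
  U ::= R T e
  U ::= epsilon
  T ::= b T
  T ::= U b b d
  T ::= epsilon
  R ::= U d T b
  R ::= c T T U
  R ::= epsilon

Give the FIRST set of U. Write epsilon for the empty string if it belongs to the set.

FIRST(U): from U::=d d c we get {d}; from U::=R c we get {b, c, d, e}; from U::=R T e we get {b, c, d, e}; from U::=epsilon we get {epsilon}. So FIRST(U) = {epsilon, b, c, d, e}.
FIRST(T): from T::=b T we get {b}; from T::=U b b d we get {b, c, d, e}; from T::=epsilon we get {epsilon}. So FIRST(T) = {epsilon, b, c, d, e}.
FIRST(R): from R::=U d T b we get {b, c, d, e}; from R::=c T T U we get {c}; from R::=epsilon we get {epsilon}. So FIRST(R) = {epsilon, b, c, d, e}.

{epsilon, b, c, d, e}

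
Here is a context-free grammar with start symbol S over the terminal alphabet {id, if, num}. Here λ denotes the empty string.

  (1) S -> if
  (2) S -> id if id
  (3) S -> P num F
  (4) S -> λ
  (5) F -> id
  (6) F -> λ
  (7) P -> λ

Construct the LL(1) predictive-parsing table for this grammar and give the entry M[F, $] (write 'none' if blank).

FIRST(F): from F->id we get {id}; from F->λ we get {λ}. So FIRST(F) = {λ, id}.
FIRST(P): from P->λ we get {λ}. So FIRST(P) = {λ}.
FIRST(S): from S->if we get {if}; from S->id if id we get {id}; from S->P num F we get {num}; from S->λ we get {λ}. So FIRST(S) = {λ, id, if, num}.
FOLLOW(S) includes $ since S is the start symbol.
FOLLOW(S): S appears on no right-hand side. Thus FOLLOW(S) = {$}.
FOLLOW(F): in S->P num F, the suffix after F is empty, so FOLLOW(F) ⊇ FOLLOW(S) = {$}. Thus FOLLOW(F) = {$}.
For F -> id: FIRST(id) = {id}, so it goes in M[F, t] for t ∈ {id}.
For F -> λ: FIRST(λ) = {λ}, so it goes in M[F, t] for t ∈ {}; since λ ∈ FIRST, also for every t ∈ FOLLOW(F) = {$}.

F -> λ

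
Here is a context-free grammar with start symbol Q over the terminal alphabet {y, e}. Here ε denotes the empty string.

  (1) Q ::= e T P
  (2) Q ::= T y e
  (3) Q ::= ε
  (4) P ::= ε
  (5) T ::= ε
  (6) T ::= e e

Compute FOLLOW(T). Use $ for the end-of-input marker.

{$, y}

FIRST(P) = {ε}
FIRST(T) = {ε, e}
FIRST(Q) = {ε, e, y}  (via T y e)
FOLLOW(Q) includes $ since Q is the start symbol.
FOLLOW(Q): Q appears on no right-hand side. Thus FOLLOW(Q) = {$}.
FOLLOW(P): in Q::=e T P, the suffix after P is empty, so FOLLOW(P) ⊇ FOLLOW(Q) = {$}. Thus FOLLOW(P) = {$}.
FOLLOW(T): in Q::=e T P, T is followed by P with FIRST {ε}; in Q::=e T P, the suffix after T is nullable, so FOLLOW(T) ⊇ FOLLOW(Q) = {$}; in Q::=T y e, T is followed by y e with FIRST {y}. Thus FOLLOW(T) = {$, y}.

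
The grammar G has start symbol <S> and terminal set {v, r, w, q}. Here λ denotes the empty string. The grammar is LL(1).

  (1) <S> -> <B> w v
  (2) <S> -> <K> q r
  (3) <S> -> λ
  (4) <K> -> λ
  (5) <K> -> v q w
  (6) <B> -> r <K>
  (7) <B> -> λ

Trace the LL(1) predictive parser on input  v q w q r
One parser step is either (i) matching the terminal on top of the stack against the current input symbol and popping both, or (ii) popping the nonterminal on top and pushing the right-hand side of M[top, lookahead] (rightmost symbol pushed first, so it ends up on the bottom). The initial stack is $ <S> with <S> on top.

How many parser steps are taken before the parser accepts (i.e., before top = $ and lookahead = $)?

7

     Stack        Input        Action
  1  $ <S>        v q w q r $  expand <S> -> <K> q r
  2  $ r q <K>    v q w q r $  expand <K> -> v q w
  3  $ r q w q v  v q w q r $  match v
  4  $ r q w q    q w q r $    match q
  5  $ r q w      w q r $      match w
  6  $ r q        q r $        match q
  7  $ r          r $          match r
Accept reached after 7 steps.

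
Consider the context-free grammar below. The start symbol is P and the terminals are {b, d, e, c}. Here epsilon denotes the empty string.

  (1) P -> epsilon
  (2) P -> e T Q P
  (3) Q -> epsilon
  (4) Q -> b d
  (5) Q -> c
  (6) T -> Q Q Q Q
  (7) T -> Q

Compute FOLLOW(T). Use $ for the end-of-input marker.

FIRST(P): from P->epsilon we get {epsilon}; from P->e T Q P we get {e}. So FIRST(P) = {epsilon, e}.
FIRST(Q): from Q->epsilon we get {epsilon}; from Q->b d we get {b}; from Q->c we get {c}. So FIRST(Q) = {epsilon, b, c}.
FIRST(T): from T->Q Q Q Q we get {epsilon, b, c}; from T->Q we get {epsilon, b, c}. So FIRST(T) = {epsilon, b, c}.
FOLLOW(P) includes $ since P is the start symbol.
FOLLOW(P): in P->e T Q P, the suffix after P is empty (adds nothing new). Thus FOLLOW(P) = {$}.
FOLLOW(T): in P->e T Q P, T is followed by Q P with FIRST {epsilon, b, c, e}; in P->e T Q P, the suffix after T is nullable, so FOLLOW(T) ⊇ FOLLOW(P) = {$}. Thus FOLLOW(T) = {$, b, c, e}.
FOLLOW(Q): in P->e T Q P, Q is followed by P with FIRST {epsilon, e}; in P->e T Q P, the suffix after Q is nullable, so FOLLOW(Q) ⊇ FOLLOW(P) = {$}; in T->Q Q Q Q (occurrence 1), Q is followed by Q Q Q with FIRST {epsilon, b, c}; in T->Q Q Q Q (occurrence 1), the suffix after Q is nullable, so FOLLOW(Q) ⊇ FOLLOW(T) = {$, b, c, e}; in T->Q Q Q Q (occurrence 2), Q is followed by Q Q with FIRST {epsilon, b, c}; in T->Q Q Q Q (occurrence 2), the suffix after Q is nullable, so FOLLOW(Q) ⊇ FOLLOW(T) = {$, b, c, e}; in T->Q Q Q Q (occurrence 3), Q is followed by Q with FIRST {epsilon, b, c}; in T->Q Q Q Q (occurrence 3), the suffix after Q is nullable, so FOLLOW(Q) ⊇ FOLLOW(T) = {$, b, c, e}; in T->Q Q Q Q (occurrence 4), the suffix after Q is empty, so FOLLOW(Q) ⊇ FOLLOW(T) = {$, b, c, e}; in T->Q, the suffix after Q is empty, so FOLLOW(Q) ⊇ FOLLOW(T) = {$, b, c, e}. Thus FOLLOW(Q) = {$, b, c, e}.

{$, b, c, e}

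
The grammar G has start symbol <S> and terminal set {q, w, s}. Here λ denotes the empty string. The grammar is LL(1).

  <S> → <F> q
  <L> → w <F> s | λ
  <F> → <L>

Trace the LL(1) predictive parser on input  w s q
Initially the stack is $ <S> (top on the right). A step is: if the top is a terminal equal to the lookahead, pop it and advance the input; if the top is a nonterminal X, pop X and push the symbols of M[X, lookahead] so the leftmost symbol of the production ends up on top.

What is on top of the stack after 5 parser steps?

     Stack        Input    Action
  1  $ <S>        w s q $  expand <S> → <F> q
  2  $ q <F>      w s q $  expand <F> → <L>
  3  $ q <L>      w s q $  expand <L> → w <F> s
  4  $ q s <F> w  w s q $  match w
  5  $ q s <F>    s q $    expand <F> → <L>
Stack after step 5: $ q s <L> (top = <L>).

<L>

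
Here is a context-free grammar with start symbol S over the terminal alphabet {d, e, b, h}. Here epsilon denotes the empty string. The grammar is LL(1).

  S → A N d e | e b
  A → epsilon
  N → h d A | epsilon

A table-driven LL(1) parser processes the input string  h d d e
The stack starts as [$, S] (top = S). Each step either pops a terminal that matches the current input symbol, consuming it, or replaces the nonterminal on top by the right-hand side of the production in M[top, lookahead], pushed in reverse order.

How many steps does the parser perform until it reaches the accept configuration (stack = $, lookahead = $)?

8

step 1: stack=$ S  input=h d d e $  — expand S → A N d e
step 2: stack=$ e d N A  input=h d d e $  — expand A → epsilon
step 3: stack=$ e d N  input=h d d e $  — expand N → h d A
step 4: stack=$ e d A d h  input=h d d e $  — match h
step 5: stack=$ e d A d  input=d d e $  — match d
step 6: stack=$ e d A  input=d e $  — expand A → epsilon
step 7: stack=$ e d  input=d e $  — match d
step 8: stack=$ e  input=e $  — match e
Accept reached after 8 steps.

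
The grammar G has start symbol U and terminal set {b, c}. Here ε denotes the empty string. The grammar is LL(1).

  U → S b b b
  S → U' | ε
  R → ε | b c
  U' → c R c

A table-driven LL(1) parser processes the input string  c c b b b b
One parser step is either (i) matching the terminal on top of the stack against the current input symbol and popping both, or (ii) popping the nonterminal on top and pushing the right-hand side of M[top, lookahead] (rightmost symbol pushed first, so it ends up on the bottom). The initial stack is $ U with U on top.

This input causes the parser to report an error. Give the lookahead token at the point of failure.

step 1: stack=$ U  input=c c b b b b $  — expand U → S b b b
step 2: stack=$ b b b S  input=c c b b b b $  — expand S → U'
step 3: stack=$ b b b U'  input=c c b b b b $  — expand U' → c R c
step 4: stack=$ b b b c R c  input=c c b b b b $  — match c
step 5: stack=$ b b b c R  input=c b b b b $  — expand R → ε
step 6: stack=$ b b b c  input=c b b b b $  — match c
step 7: stack=$ b b b  input=b b b b $  — match b
step 8: stack=$ b b  input=b b b $  — match b
step 9: stack=$ b  input=b b $  — match b
step 10: stack=$  input=b $  — error: stack empty but input remains

b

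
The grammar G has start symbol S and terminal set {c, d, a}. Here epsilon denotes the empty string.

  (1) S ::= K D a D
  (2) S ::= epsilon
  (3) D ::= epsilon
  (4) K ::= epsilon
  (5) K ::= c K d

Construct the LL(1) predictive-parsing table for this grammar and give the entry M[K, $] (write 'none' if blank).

FIRST(D) = {epsilon}
FIRST(K) = {epsilon, c}
FIRST(S) = {epsilon, a, c}  (via K D a D)
FOLLOW(S) includes $ since S is the start symbol.
FOLLOW(K): in S::=K D a D, K is followed by D a D with FIRST {a}; in K::=c K d, K is followed by d with FIRST {d}. Thus FOLLOW(K) = {a, d}.
For K ::= epsilon: FIRST(epsilon) = {epsilon}, so it goes in M[K, t] for t ∈ {}; since epsilon ∈ FIRST, also for every t ∈ FOLLOW(K) = {a, d}.
For K ::= c K d: FIRST(c K d) = {c}, so it goes in M[K, t] for t ∈ {c}.
None of these place a production in M[K, $].

none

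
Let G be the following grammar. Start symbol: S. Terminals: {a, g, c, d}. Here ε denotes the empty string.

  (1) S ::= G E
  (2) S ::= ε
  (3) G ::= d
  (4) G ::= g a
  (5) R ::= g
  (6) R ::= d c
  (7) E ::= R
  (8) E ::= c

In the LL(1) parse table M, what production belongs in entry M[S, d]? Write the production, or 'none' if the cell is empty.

FIRST(G) = {d, g}
FIRST(R) = {d, g}
FIRST(S) = {ε, d, g}  (via G E)
FIRST(E) = {c, d, g}  (via R)
FOLLOW(S) includes $ since S is the start symbol.
FOLLOW(S): S appears on no right-hand side. Thus FOLLOW(S) = {$}.
For S ::= G E: FIRST(G E) = {d, g}, so it goes in M[S, t] for t ∈ {d, g}.
For S ::= ε: FIRST(ε) = {ε}, so it goes in M[S, t] for t ∈ {}; since ε ∈ FIRST, also for every t ∈ FOLLOW(S) = {$}.

S ::= G E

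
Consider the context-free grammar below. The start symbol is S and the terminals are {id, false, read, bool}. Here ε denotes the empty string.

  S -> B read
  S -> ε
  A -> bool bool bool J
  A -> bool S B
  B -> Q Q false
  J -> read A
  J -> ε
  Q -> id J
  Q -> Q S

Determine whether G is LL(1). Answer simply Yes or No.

FIRST(S) = {ε, id}
FIRST(A) = {bool}
FIRST(B) = {id}
FIRST(J) = {ε, read}
FIRST(Q) = {id}
FOLLOW(S) = {$, false, id}
FOLLOW(A) = {false, id}
FOLLOW(B) = {false, id, read}
FOLLOW(J) = {false, id}
FOLLOW(Q) = {false, id}
Cell M[A, bool] receives both A -> bool bool bool J and A -> bool S B — the grammar is not LL(1).

No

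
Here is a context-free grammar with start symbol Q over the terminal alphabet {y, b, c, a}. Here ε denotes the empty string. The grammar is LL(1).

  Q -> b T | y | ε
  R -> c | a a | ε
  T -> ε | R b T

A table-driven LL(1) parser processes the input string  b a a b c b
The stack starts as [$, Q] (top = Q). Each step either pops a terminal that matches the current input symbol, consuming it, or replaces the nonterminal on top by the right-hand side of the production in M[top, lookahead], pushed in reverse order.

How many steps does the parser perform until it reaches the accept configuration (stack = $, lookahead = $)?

      Stack      Input          Action
   1  $ Q        b a a b c b $  expand Q -> b T
   2  $ T b      b a a b c b $  match b
   3  $ T        a a b c b $    expand T -> R b T
   4  $ T b R    a a b c b $    expand R -> a a
   5  $ T b a a  a a b c b $    match a
   6  $ T b a    a b c b $      match a
   7  $ T b      b c b $        match b
   8  $ T        c b $          expand T -> R b T
   9  $ T b R    c b $          expand R -> c
  10  $ T b c    c b $          match c
  11  $ T b      b $            match b
  12  $ T        $              expand T -> ε
Accept reached after 12 steps.

12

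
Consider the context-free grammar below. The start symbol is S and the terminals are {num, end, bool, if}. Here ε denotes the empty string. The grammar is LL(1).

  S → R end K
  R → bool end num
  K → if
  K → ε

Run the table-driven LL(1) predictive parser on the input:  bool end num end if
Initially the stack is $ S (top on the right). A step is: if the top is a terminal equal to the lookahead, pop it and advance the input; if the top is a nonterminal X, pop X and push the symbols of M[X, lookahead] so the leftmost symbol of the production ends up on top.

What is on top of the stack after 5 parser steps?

end

step 1: stack=$ S  input=bool end num end if $  — expand S → R end K
step 2: stack=$ K end R  input=bool end num end if $  — expand R → bool end num
step 3: stack=$ K end num end bool  input=bool end num end if $  — match bool
step 4: stack=$ K end num end  input=end num end if $  — match end
step 5: stack=$ K end num  input=num end if $  — match num
Stack after step 5: $ K end (top = end).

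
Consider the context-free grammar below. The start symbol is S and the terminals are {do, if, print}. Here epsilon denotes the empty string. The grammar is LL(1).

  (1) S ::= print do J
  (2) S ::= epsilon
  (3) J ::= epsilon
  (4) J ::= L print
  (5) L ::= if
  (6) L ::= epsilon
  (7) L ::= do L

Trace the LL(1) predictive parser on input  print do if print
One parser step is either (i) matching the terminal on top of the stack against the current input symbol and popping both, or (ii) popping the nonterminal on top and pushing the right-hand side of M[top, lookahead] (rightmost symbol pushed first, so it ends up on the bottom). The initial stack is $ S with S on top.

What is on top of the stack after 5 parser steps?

if

step 1: stack=$ S  input=print do if print $  — expand S ::= print do J
step 2: stack=$ J do print  input=print do if print $  — match print
step 3: stack=$ J do  input=do if print $  — match do
step 4: stack=$ J  input=if print $  — expand J ::= L print
step 5: stack=$ print L  input=if print $  — expand L ::= if
Stack after step 5: $ print if (top = if).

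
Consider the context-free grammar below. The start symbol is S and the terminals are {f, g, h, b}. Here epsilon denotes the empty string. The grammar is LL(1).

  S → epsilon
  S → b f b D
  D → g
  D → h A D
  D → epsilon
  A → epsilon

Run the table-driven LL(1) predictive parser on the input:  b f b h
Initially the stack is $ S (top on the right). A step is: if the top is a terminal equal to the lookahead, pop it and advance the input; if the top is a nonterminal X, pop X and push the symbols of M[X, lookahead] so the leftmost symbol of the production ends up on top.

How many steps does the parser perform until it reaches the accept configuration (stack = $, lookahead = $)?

8

step 1: stack=$ S  input=b f b h $  — expand S → b f b D
step 2: stack=$ D b f b  input=b f b h $  — match b
step 3: stack=$ D b f  input=f b h $  — match f
step 4: stack=$ D b  input=b h $  — match b
step 5: stack=$ D  input=h $  — expand D → h A D
step 6: stack=$ D A h  input=h $  — match h
step 7: stack=$ D A  input=$  — expand A → epsilon
step 8: stack=$ D  input=$  — expand D → epsilon
Accept reached after 8 steps.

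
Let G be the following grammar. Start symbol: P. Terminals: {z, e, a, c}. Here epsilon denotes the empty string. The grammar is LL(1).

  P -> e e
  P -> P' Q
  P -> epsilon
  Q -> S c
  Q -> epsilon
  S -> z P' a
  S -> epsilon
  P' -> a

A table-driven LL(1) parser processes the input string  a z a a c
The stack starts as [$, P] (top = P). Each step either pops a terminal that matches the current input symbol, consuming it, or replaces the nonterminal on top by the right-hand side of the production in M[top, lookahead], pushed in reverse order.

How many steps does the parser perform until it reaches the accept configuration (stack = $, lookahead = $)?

step 1: stack=$ P  input=a z a a c $  — expand P -> P' Q
step 2: stack=$ Q P'  input=a z a a c $  — expand P' -> a
step 3: stack=$ Q a  input=a z a a c $  — match a
step 4: stack=$ Q  input=z a a c $  — expand Q -> S c
step 5: stack=$ c S  input=z a a c $  — expand S -> z P' a
step 6: stack=$ c a P' z  input=z a a c $  — match z
step 7: stack=$ c a P'  input=a a c $  — expand P' -> a
step 8: stack=$ c a a  input=a a c $  — match a
step 9: stack=$ c a  input=a c $  — match a
step 10: stack=$ c  input=c $  — match c
Accept reached after 10 steps.

10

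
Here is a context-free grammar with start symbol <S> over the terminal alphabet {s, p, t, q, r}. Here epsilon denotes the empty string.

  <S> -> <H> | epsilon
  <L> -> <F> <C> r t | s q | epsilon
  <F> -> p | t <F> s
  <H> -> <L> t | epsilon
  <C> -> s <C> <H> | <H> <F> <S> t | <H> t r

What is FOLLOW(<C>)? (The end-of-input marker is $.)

{p, r, s, t}

FIRST(<F>) = {p, t}
FIRST(<L>) = {epsilon, p, s, t}  (via <F> <C> r t)
FIRST(<H>) = {epsilon, p, s, t}  (via <L> t)
FIRST(<S>) = {epsilon, p, s, t}  (via <H>)
FIRST(<C>) = {p, s, t}  (via <H> <F> <S> t, <H> t r)
FOLLOW(<S>) includes $ since <S> is the start symbol.
FOLLOW(<S>): in <C>-><H> <F> <S> t, <S> is followed by t with FIRST {t}. Thus FOLLOW(<S>) = {$, t}.
FOLLOW(<L>): in <H>-><L> t, <L> is followed by t with FIRST {t}. Thus FOLLOW(<L>) = {t}.
FOLLOW(<F>): in <L>-><F> <C> r t, <F> is followed by <C> r t with FIRST {p, s, t}; in <F>->t <F> s, <F> is followed by s with FIRST {s}; in <C>-><H> <F> <S> t, <F> is followed by <S> t with FIRST {p, s, t}. Thus FOLLOW(<F>) = {p, s, t}.
FOLLOW(<C>): in <L>-><F> <C> r t, <C> is followed by r t with FIRST {r}; in <C>->s <C> <H>, <C> is followed by <H> with FIRST {epsilon, p, s, t}; in <C>->s <C> <H>, the suffix after <C> is nullable (adds nothing new). Thus FOLLOW(<C>) = {p, r, s, t}.
FOLLOW(<H>): in <S>-><H>, the suffix after <H> is empty, so FOLLOW(<H>) ⊇ FOLLOW(<S>) = {$, t}; in <C>->s <C> <H>, the suffix after <H> is empty, so FOLLOW(<H>) ⊇ FOLLOW(<C>) = {p, r, s, t}; in <C>-><H> <F> <S> t, <H> is followed by <F> <S> t with FIRST {p, t}; in <C>-><H> t r, <H> is followed by t r with FIRST {t}. Thus FOLLOW(<H>) = {$, p, r, s, t}.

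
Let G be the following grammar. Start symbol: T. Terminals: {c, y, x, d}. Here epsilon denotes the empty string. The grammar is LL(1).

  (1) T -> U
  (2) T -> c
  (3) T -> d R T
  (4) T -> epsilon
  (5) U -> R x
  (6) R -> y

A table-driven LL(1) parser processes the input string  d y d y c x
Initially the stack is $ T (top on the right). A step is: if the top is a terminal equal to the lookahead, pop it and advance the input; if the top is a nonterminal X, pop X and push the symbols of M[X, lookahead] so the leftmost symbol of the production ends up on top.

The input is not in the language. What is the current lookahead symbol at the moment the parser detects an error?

step 1: stack=$ T  input=d y d y c x $  — expand T -> d R T
step 2: stack=$ T R d  input=d y d y c x $  — match d
step 3: stack=$ T R  input=y d y c x $  — expand R -> y
step 4: stack=$ T y  input=y d y c x $  — match y
step 5: stack=$ T  input=d y c x $  — expand T -> d R T
step 6: stack=$ T R d  input=d y c x $  — match d
step 7: stack=$ T R  input=y c x $  — expand R -> y
step 8: stack=$ T y  input=y c x $  — match y
step 9: stack=$ T  input=c x $  — expand T -> c
step 10: stack=$ c  input=c x $  — match c
step 11: stack=$  input=x $  — error: stack empty but input remains

x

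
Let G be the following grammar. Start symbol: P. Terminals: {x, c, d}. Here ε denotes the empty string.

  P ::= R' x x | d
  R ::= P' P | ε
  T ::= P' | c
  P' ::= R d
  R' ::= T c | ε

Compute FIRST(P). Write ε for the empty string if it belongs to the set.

FIRST(P) = {c, d, x}  (via R' x x)
FIRST(R) = {ε, d}  (via P' P)
FIRST(P') = {d}  (via R d)
FIRST(T) = {c, d}  (via P')
FIRST(R') = {ε, c, d}  (via T c)

{c, d, x}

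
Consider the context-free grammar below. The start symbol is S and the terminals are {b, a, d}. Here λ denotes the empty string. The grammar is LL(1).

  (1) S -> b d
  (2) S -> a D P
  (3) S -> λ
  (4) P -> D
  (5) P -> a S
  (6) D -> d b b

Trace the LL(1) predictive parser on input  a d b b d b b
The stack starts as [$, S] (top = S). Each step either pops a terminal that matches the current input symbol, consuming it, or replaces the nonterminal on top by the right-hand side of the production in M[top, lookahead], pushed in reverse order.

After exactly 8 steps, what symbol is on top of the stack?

d

     Stack      Input            Action
  1  $ S        a d b b d b b $  expand S -> a D P
  2  $ P D a    a d b b d b b $  match a
  3  $ P D      d b b d b b $    expand D -> d b b
  4  $ P b b d  d b b d b b $    match d
  5  $ P b b    b b d b b $      match b
  6  $ P b      b d b b $        match b
  7  $ P        d b b $          expand P -> D
  8  $ D        d b b $          expand D -> d b b
Stack after step 8: $ b b d (top = d).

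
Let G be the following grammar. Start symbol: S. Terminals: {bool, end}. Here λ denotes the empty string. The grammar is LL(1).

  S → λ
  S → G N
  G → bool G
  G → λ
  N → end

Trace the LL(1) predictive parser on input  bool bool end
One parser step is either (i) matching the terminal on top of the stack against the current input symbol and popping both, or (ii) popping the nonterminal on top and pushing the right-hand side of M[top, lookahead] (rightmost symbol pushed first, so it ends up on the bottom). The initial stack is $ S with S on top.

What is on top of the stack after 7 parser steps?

step 1: stack=$ S  input=bool bool end $  — expand S → G N
step 2: stack=$ N G  input=bool bool end $  — expand G → bool G
step 3: stack=$ N G bool  input=bool bool end $  — match bool
step 4: stack=$ N G  input=bool end $  — expand G → bool G
step 5: stack=$ N G bool  input=bool end $  — match bool
step 6: stack=$ N G  input=end $  — expand G → λ
step 7: stack=$ N  input=end $  — expand N → end
Stack after step 7: $ end (top = end).

end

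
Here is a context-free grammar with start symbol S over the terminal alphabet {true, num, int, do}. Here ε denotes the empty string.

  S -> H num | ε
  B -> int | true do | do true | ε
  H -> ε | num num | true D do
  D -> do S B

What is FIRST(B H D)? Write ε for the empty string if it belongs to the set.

FIRST(B) = {ε, do, int, true}
FIRST(H) = {ε, num, true}
FIRST(D) = {do}
FIRST(S) = {ε, num, true}  (via H num)
FIRST(B H D): take FIRST of each symbol in turn, carrying on past any symbol whose FIRST contains ε; result {do, int, num, true}.

{do, int, num, true}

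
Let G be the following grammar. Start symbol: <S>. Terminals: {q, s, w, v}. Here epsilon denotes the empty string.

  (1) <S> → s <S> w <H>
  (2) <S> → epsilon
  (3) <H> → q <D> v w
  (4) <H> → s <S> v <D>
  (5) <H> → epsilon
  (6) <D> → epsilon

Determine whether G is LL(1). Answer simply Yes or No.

FIRST(<S>) = {epsilon, s}
FIRST(<H>) = {epsilon, q, s}
FIRST(<D>) = {epsilon}
FOLLOW(<S>) = {$, v, w}
FOLLOW(<H>) = {$, v, w}
FOLLOW(<D>) = {$, v, w}
Each cell of M receives at most one production.

Yes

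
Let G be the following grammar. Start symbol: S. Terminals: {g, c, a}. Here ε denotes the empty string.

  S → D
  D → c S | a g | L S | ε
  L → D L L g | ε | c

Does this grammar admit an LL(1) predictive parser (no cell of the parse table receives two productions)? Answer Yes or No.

FIRST(S) = {ε, a, c, g}
FIRST(D) = {ε, a, c, g}
FIRST(L) = {ε, a, c, g}
FOLLOW(S) = {$, a, c, g}
FOLLOW(D) = {$, a, c, g}
FOLLOW(L) = {$, a, c, g}
Cell M[D, $] receives both D → L S and D → ε — the grammar is not LL(1).

No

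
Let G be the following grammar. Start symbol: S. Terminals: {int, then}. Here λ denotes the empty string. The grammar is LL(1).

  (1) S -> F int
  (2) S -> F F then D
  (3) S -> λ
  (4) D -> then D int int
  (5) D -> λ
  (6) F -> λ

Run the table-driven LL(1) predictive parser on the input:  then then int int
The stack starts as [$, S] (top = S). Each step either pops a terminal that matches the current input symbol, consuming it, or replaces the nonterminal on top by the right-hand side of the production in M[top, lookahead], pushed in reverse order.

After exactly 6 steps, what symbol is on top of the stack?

D

step 1: stack=$ S  input=then then int int $  — expand S -> F F then D
step 2: stack=$ D then F F  input=then then int int $  — expand F -> λ
step 3: stack=$ D then F  input=then then int int $  — expand F -> λ
step 4: stack=$ D then  input=then then int int $  — match then
step 5: stack=$ D  input=then int int $  — expand D -> then D int int
step 6: stack=$ int int D then  input=then int int $  — match then
Stack after step 6: $ int int D (top = D).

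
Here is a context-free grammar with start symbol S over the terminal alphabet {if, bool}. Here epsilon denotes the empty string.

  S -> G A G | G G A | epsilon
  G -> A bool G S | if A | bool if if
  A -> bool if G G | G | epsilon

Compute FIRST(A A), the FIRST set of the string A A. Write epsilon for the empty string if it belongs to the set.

{epsilon, bool, if}

FIRST(S) = {epsilon, bool, if}  (via G A G, G G A)
FIRST(G) = {bool, if}  (via A bool G S)
FIRST(A) = {epsilon, bool, if}  (via G)
FIRST(A A): take FIRST of each symbol in turn, carrying on past any symbol whose FIRST contains epsilon; result {epsilon, bool, if}.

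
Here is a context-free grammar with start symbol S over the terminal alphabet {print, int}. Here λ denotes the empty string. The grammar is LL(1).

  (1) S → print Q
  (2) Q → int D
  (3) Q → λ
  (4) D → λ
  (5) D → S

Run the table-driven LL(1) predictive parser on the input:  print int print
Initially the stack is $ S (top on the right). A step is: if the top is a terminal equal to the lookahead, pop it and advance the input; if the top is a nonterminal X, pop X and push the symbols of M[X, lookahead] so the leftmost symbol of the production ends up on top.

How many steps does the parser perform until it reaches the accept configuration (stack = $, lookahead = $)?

step 1: stack=$ S  input=print int print $  — expand S → print Q
step 2: stack=$ Q print  input=print int print $  — match print
step 3: stack=$ Q  input=int print $  — expand Q → int D
step 4: stack=$ D int  input=int print $  — match int
step 5: stack=$ D  input=print $  — expand D → S
step 6: stack=$ S  input=print $  — expand S → print Q
step 7: stack=$ Q print  input=print $  — match print
step 8: stack=$ Q  input=$  — expand Q → λ
Accept reached after 8 steps.

8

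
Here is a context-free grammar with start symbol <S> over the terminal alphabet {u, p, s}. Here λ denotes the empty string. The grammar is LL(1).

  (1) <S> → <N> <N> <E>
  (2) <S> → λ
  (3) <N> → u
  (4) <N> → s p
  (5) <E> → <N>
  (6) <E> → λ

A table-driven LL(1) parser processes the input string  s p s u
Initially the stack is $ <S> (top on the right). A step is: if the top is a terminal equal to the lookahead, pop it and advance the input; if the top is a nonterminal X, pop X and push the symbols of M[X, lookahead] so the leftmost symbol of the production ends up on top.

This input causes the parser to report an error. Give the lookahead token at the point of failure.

u

step 1: stack=$ <S>  input=s p s u $  — expand <S> → <N> <N> <E>
step 2: stack=$ <E> <N> <N>  input=s p s u $  — expand <N> → s p
step 3: stack=$ <E> <N> p s  input=s p s u $  — match s
step 4: stack=$ <E> <N> p  input=p s u $  — match p
step 5: stack=$ <E> <N>  input=s u $  — expand <N> → s p
step 6: stack=$ <E> p s  input=s u $  — match s
step 7: stack=$ <E> p  input=u $  — error: top is terminal p but lookahead is u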